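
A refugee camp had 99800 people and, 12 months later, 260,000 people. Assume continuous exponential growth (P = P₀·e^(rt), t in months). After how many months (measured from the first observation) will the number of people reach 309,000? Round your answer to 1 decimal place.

r = ln(260000/99800) / 12 ≈ 0.079793 per month
t = ln(309000/99800) / r = 1.13017 / 0.079793 ≈ 14.164

t ≈ 14.2 months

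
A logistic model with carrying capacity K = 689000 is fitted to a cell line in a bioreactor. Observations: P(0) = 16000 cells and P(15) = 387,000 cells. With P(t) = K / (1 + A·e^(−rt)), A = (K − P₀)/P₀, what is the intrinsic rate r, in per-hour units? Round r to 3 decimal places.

A = (689000 − 16000)/16000 = 42.0625
387000 = 689000/(1 + 42.0625·e^(−r·15)) → e^(−15r) = (1.78036 − 1)/42.0625 = 0.018552
r = −ln(0.018552)/15 = 3.98715/15

r ≈ 0.266 per hour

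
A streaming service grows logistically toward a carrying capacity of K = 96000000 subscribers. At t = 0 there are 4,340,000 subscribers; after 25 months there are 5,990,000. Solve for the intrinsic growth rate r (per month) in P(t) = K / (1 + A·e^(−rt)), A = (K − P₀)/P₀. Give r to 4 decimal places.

r ≈ 0.0136 per month

A = (96000000 − 4340000)/4340000 = 21.11982
5990000 = 96000000/(1 + 21.11982·e^(−r·25)) → e^(−25r) = (16.02671 − 1)/21.11982 = 0.711498
r = −ln(0.711498)/25 = 0.34038/25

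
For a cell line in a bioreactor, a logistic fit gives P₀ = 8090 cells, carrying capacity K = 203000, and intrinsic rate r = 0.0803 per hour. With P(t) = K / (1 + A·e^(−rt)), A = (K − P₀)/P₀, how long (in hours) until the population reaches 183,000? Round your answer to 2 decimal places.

A = (203000 − 8090)/8090 = 24.09271
183000 = 203000/(1 + 24.09271·e^(−0.0803t)) → 1 + 24.09271·e^(−0.0803t) = 1.10929
e^(−0.0803t) = 0.004536 → t = ln(220.44827)/0.0803 = 5.39566/0.0803

t ≈ 67.19 hours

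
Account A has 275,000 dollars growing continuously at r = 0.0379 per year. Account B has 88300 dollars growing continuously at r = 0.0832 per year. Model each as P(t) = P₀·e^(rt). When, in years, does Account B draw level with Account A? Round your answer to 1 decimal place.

t ≈ 25.1 years

275000·e^(0.0379t) = 88300·e^(0.0832t)
275000/88300 = e^((0.0832 − 0.0379)t) → ln(3.11438) = 0.0453·t
t = 1.13603 / 0.0453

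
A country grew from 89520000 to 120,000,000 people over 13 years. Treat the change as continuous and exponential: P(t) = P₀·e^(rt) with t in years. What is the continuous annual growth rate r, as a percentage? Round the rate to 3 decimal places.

r ≈ 2.254% per year

120000000 = 89520000 · e^(r·13)
e^(13r) = 120000000/89520000 = 1.34048
r = ln(1.34048) / 13 = 0.29303 / 13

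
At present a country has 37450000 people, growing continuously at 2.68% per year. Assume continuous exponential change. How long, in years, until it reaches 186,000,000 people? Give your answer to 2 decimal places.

186000000 = 37450000 · e^(0.0268·t)
t = ln(186000000/37450000) / 0.0268 = ln(4.96662) / 0.0268 = 1.60274 / 0.0268

t ≈ 59.80 years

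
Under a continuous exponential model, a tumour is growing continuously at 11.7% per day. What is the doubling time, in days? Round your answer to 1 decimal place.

doubling time ≈ 5.9 days

doubling time = ln(2) / |r| = 0.69315 / 0.117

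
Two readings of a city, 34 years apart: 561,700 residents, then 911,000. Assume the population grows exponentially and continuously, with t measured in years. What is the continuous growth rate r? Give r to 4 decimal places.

r ≈ 0.0142 per year

911000 = 561700 · e^(r·34)
e^(34r) = 911000/561700 = 1.62186
r = ln(1.62186) / 34 = 0.48357 / 34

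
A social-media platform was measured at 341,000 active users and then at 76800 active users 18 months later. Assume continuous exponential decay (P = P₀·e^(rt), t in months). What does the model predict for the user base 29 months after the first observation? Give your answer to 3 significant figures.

r = ln(76800/341000) / 18 ≈ -0.082815 per month
P(29) = 341000 · e^(-0.082815·29) = 341000 · 0.09057 ≈ 30883.9

≈ 30,900 active users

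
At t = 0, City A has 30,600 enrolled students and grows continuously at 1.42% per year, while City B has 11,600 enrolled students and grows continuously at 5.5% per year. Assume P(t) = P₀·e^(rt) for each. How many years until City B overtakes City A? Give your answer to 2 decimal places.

t ≈ 23.77 years

30600·e^(0.0142t) = 11600·e^(0.055t)
30600/11600 = e^((0.055 − 0.0142)t) → ln(2.63793) = 0.0408·t
t = 0.96999 / 0.0408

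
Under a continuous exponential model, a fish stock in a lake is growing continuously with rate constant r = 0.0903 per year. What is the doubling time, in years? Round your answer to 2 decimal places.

doubling time = ln(2) / |r| = 0.69315 / 0.0903

doubling time ≈ 7.68 years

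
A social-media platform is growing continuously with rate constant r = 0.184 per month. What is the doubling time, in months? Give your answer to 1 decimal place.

doubling time = ln(2) / |r| = 0.69315 / 0.184

doubling time ≈ 3.8 months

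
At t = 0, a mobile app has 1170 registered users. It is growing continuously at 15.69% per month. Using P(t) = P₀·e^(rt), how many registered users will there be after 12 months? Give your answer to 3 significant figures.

P(12) = 1170 · e^(0.1569·12) = 1170 · e^(1.8828)
= 1170 · 6.57188 ≈ 7689.1

≈ 7,690 registered users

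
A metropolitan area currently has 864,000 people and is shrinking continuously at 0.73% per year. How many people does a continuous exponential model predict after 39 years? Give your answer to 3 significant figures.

P(39) = 864000 · e^(-0.0073·39) = 864000 · e^(-0.2847)
= 864000 · 0.75224 ≈ 649935.27

≈ 650,000 people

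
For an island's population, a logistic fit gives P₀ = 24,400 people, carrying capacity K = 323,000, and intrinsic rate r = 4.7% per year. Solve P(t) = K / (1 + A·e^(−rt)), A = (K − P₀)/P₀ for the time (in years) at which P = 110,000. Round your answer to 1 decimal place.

t ≈ 39.2 years

A = (323000 − 24400)/24400 = 12.2377
110000 = 323000/(1 + 12.2377·e^(−0.047t)) → 1 + 12.2377·e^(−0.047t) = 2.93636
e^(−0.047t) = 0.158229 → t = ln(6.31994)/0.047 = 1.84371/0.047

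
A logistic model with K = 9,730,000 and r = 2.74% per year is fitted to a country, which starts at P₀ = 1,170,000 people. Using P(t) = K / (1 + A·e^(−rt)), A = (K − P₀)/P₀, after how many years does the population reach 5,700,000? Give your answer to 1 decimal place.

A = (9730000 − 1170000)/1170000 = 7.31624
5700000 = 9730000/(1 + 7.31624·e^(−0.0274t)) → 1 + 7.31624·e^(−0.0274t) = 1.70702
e^(−0.0274t) = 0.096637 → t = ln(10.34803)/0.0274 = 2.3368/0.0274

t ≈ 85.3 years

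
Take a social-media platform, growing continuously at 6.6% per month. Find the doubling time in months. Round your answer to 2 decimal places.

doubling time = ln(2) / |r| = 0.69315 / 0.066

doubling time ≈ 10.50 months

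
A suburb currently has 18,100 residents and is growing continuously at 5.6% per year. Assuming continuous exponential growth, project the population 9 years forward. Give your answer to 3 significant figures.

P(9) = 18100 · e^(0.056·9) = 18100 · e^(0.504)
= 18100 · 1.65533 ≈ 29961.46

≈ 30,000 residents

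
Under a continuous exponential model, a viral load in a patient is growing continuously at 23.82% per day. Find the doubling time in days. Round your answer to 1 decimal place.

doubling time ≈ 2.9 days

doubling time = ln(2) / |r| = 0.69315 / 0.2382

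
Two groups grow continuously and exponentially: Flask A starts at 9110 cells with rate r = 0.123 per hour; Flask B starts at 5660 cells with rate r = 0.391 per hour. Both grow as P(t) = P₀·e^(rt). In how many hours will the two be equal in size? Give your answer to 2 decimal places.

9110·e^(0.123t) = 5660·e^(0.391t)
9110/5660 = e^((0.391 − 0.123)t) → ln(1.60954) = 0.268·t
t = 0.47595 / 0.268

t ≈ 1.78 hours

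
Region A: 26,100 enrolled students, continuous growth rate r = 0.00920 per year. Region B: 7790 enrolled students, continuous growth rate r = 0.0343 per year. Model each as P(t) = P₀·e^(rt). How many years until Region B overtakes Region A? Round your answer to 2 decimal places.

t ≈ 48.17 years

26100·e^(0.0092t) = 7790·e^(0.0343t)
26100/7790 = e^((0.0343 − 0.0092)t) → ln(3.35045) = 0.0251·t
t = 1.20909 / 0.0251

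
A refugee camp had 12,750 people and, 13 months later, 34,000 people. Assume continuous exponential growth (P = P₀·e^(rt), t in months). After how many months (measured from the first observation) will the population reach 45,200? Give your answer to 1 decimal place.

r = ln(34000/12750) / 13 ≈ 0.075448 per month
t = ln(45200/12750) / r = 1.26557 / 0.075448 ≈ 16.774

t ≈ 16.8 months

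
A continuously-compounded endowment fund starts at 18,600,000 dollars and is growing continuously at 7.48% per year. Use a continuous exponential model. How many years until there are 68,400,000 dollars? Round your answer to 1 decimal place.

68400000 = 18600000 · e^(0.0748·t)
t = ln(68400000/18600000) / 0.0748 = ln(3.67742) / 0.0748 = 1.30221 / 0.0748

t ≈ 17.4 years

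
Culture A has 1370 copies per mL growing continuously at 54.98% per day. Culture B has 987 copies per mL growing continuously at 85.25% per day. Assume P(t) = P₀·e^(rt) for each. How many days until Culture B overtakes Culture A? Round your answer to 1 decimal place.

1370·e^(0.5498t) = 987·e^(0.8525t)
1370/987 = e^((0.8525 − 0.5498)t) → ln(1.38804) = 0.3027·t
t = 0.3279 / 0.3027

t ≈ 1.1 days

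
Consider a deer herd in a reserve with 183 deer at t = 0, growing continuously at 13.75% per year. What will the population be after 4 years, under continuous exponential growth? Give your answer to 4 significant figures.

P(4) = 183 · e^(0.1375·4) = 183 · e^(0.55)
= 183 · 1.73325 ≈ 317.19

≈ 317.2 deer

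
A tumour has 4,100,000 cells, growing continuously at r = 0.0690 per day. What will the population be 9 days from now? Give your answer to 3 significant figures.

≈ 7,630,000 cells

P(9) = 4100000 · e^(0.069·9) = 4100000 · e^(0.621)
= 4100000 · 1.86079 ≈ 7629230.39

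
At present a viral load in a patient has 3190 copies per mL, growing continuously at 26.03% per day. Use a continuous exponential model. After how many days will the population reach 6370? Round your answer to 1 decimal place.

t ≈ 2.7 days

6370 = 3190 · e^(0.2603·t)
t = ln(6370/3190) / 0.2603 = ln(1.99687) / 0.2603 = 0.69158 / 0.2603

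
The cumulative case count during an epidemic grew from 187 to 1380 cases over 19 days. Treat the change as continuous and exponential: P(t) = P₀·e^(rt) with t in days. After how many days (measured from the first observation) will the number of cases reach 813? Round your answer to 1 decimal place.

r = ln(1380/187) / 19 ≈ 0.105196 per day
t = ln(813/187) / r = 1.46962 / 0.105196 ≈ 13.97

t ≈ 14.0 days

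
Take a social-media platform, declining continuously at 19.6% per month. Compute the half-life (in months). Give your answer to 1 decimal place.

half-life = ln(2) / |r| = 0.69315 / 0.196

half-life ≈ 3.5 months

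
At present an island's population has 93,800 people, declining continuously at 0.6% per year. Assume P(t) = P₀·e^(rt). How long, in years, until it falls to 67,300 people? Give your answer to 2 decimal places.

t ≈ 55.33 years

67300 = 93800 · e^(-0.006·t)
t = ln(67300/93800) / -0.006 = ln(0.71748) / -0.006 = -0.332 / -0.006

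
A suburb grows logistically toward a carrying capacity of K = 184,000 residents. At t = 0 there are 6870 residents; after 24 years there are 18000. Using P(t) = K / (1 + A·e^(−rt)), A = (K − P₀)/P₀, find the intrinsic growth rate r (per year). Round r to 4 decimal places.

r ≈ 0.0428 per year

A = (184000 − 6870)/6870 = 25.78311
18000 = 184000/(1 + 25.78311·e^(−r·24)) → e^(−24r) = (10.22222 − 1)/25.78311 = 0.357685
r = −ln(0.357685)/24 = 1.0281/24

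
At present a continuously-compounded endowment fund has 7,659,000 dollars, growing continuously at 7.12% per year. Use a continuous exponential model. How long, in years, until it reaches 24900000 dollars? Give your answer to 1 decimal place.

t ≈ 16.6 years

24900000 = 7659000 · e^(0.0712·t)
t = ln(24900000/7659000) / 0.0712 = ln(3.25108) / 0.0712 = 1.17899 / 0.0712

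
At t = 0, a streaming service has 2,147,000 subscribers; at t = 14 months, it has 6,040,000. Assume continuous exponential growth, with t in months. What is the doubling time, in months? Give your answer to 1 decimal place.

doubling time ≈ 9.4 months

r = ln(6040000/2147000) / 14 = ln(2.81323) / 14 ≈ 0.073881 per month
doubling time = ln 2 / |r| = 0.69315 / 0.073881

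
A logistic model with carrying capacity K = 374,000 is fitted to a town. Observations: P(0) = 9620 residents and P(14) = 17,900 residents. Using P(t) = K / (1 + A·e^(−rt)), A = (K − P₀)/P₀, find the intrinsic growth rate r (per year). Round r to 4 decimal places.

A = (374000 − 9620)/9620 = 37.87734
17900 = 374000/(1 + 37.87734·e^(−r·14)) → e^(−14r) = (20.89385 − 1)/37.87734 = 0.525218
r = −ln(0.525218)/14 = 0.64394/14

r ≈ 0.0460 per year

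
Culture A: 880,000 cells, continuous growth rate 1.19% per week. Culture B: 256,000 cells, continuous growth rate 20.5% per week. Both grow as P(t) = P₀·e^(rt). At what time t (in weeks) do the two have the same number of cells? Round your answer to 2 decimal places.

880000·e^(0.0119t) = 256000·e^(0.205t)
880000/256000 = e^((0.205 − 0.0119)t) → ln(3.4375) = 0.1931·t
t = 1.23474 / 0.1931

t ≈ 6.39 weeks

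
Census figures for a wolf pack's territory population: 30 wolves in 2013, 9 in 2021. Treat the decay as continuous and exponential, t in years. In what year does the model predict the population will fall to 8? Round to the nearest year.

r = ln(9/30) / 8 = -1.20397/8 ≈ -0.150497 per year
t = ln(8/30) / r = -1.32176/-0.150497 ≈ 8.78 years after 2013

year 2022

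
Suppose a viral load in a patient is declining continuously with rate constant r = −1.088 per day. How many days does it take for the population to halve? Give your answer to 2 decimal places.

half-life ≈ 0.64 days

half-life = ln(2) / |r| = 0.69315 / 1.088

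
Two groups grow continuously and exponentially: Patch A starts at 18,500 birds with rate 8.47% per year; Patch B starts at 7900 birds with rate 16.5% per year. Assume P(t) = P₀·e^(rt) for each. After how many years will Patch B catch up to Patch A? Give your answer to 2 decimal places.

t ≈ 10.60 years

18500·e^(0.0847t) = 7900·e^(0.165t)
18500/7900 = e^((0.165 − 0.0847)t) → ln(2.34177) = 0.0803·t
t = 0.85091 / 0.0803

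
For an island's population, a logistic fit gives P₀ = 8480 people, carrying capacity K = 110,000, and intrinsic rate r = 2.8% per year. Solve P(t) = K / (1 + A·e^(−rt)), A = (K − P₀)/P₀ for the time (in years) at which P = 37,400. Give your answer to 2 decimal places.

t ≈ 64.97 years

A = (110000 − 8480)/8480 = 11.9717
37400 = 110000/(1 + 11.9717·e^(−0.028t)) → 1 + 11.9717·e^(−0.028t) = 2.94118
e^(−0.028t) = 0.162147 → t = ln(6.16724)/0.028 = 1.81925/0.028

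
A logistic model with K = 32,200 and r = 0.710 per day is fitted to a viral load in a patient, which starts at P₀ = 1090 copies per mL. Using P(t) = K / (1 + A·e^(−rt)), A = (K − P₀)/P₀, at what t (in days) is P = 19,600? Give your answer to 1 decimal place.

A = (32200 − 1090)/1090 = 28.54128
19600 = 32200/(1 + 28.54128·e^(−0.71t)) → 1 + 28.54128·e^(−0.71t) = 1.64286
e^(−0.71t) = 0.022524 → t = ln(44.39755)/0.71 = 3.79318/0.71

t ≈ 5.3 days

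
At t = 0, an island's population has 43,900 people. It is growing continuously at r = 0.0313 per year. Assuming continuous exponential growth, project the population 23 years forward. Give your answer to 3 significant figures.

P(23) = 43900 · e^(0.0313·23) = 43900 · e^(0.7199)
= 43900 · 2.05423 ≈ 90180.6

≈ 90,200 people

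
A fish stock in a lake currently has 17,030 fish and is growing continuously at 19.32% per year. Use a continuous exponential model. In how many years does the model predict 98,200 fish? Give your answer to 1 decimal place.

98200 = 17030 · e^(0.1932·t)
t = ln(98200/17030) / 0.1932 = ln(5.76629) / 0.1932 = 1.75203 / 0.1932

t ≈ 9.1 years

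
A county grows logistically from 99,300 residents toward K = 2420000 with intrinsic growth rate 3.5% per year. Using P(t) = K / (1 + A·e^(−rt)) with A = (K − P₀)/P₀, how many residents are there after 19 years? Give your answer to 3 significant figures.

≈ 186,000 residents

A = (2420000 − 99300)/99300 = 23.37059
P(19) = 2420000 / (1 + 23.37059·e^(−0.035·19)) = 2420000 / (1 + 23.37059·0.514274)
= 2420000 / 13.01888 ≈ 185883.92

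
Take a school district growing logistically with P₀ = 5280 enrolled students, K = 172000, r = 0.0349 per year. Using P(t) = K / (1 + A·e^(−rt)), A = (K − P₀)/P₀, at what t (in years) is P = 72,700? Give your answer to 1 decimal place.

t ≈ 90.0 years

A = (172000 − 5280)/5280 = 31.57576
72700 = 172000/(1 + 31.57576·e^(−0.0349t)) → 1 + 31.57576·e^(−0.0349t) = 2.36589
e^(−0.0349t) = 0.043257 → t = ln(23.1174)/0.0349 = 3.14059/0.0349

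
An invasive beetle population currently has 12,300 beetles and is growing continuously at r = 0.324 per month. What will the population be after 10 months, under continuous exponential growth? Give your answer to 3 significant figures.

≈ 314,000 beetles

P(10) = 12300 · e^(0.324·10) = 12300 · e^(3.24)
= 12300 · 25.53372 ≈ 314064.78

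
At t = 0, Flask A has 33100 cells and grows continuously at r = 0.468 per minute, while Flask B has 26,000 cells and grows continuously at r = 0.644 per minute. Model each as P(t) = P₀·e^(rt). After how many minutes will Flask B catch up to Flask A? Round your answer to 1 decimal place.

33100·e^(0.468t) = 26000·e^(0.644t)
33100/26000 = e^((0.644 − 0.468)t) → ln(1.27308) = 0.176·t
t = 0.24144 / 0.176

t ≈ 1.4 minutes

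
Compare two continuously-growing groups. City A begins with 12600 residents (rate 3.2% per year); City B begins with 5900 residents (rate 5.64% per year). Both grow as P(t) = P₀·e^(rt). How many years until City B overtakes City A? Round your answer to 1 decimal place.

12600·e^(0.032t) = 5900·e^(0.0564t)
12600/5900 = e^((0.0564 − 0.032)t) → ln(2.13559) = 0.0244·t
t = 0.75874 / 0.0244

t ≈ 31.1 years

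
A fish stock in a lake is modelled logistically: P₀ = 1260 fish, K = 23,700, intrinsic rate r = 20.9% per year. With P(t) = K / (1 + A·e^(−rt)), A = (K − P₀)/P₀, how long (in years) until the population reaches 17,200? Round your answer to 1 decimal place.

A = (23700 − 1260)/1260 = 17.80952
17200 = 23700/(1 + 17.80952·e^(−0.209t)) → 1 + 17.80952·e^(−0.209t) = 1.37791
e^(−0.209t) = 0.021219 → t = ln(47.12674)/0.209 = 3.85284/0.209

t ≈ 18.4 years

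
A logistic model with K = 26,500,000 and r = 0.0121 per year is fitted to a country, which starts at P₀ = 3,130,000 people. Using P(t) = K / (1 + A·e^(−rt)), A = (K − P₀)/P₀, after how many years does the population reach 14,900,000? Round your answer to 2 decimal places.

A = (26500000 − 3130000)/3130000 = 7.46645
14900000 = 26500000/(1 + 7.46645·e^(−0.0121t)) → 1 + 7.46645·e^(−0.0121t) = 1.77852
e^(−0.0121t) = 0.10427 → t = ln(9.59053)/0.0121 = 2.26078/0.0121

t ≈ 186.84 years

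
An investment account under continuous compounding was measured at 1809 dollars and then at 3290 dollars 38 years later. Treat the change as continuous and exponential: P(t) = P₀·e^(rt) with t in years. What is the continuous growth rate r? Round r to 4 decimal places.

r ≈ 0.0157 per year

3290 = 1809 · e^(r·38)
e^(38r) = 3290/1809 = 1.81868
r = ln(1.81868) / 38 = 0.59811 / 38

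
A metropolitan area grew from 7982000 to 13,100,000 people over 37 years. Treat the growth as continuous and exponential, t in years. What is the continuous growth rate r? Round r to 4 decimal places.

r ≈ 0.0134 per year

13100000 = 7982000 · e^(r·37)
e^(37r) = 13100000/7982000 = 1.64119
r = ln(1.64119) / 37 = 0.49542 / 37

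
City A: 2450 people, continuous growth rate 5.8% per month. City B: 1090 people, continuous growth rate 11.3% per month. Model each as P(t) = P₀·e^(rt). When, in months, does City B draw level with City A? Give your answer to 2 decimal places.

2450·e^(0.058t) = 1090·e^(0.113t)
2450/1090 = e^((0.113 − 0.058)t) → ln(2.24771) = 0.055·t
t = 0.80991 / 0.055

t ≈ 14.73 months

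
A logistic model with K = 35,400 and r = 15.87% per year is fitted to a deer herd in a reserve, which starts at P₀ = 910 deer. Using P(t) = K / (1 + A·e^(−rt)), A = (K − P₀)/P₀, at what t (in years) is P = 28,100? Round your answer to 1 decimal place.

A = (35400 − 910)/910 = 37.9011
28100 = 35400/(1 + 37.9011·e^(−0.1587t)) → 1 + 37.9011·e^(−0.1587t) = 1.25979
e^(−0.1587t) = 0.006854 → t = ln(145.89327)/0.1587 = 4.98288/0.1587

t ≈ 31.4 years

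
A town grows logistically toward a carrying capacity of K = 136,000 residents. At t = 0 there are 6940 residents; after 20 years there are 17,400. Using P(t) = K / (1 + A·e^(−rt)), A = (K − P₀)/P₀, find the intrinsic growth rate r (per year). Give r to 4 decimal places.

r ≈ 0.0502 per year

A = (136000 − 6940)/6940 = 18.59654
17400 = 136000/(1 + 18.59654·e^(−r·20)) → e^(−20r) = (7.81609 − 1)/18.59654 = 0.366525
r = −ln(0.366525)/20 = 1.00369/20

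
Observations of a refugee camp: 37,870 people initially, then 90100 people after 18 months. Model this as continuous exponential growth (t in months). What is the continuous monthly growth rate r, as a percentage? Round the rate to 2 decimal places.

90100 = 37870 · e^(r·18)
e^(18r) = 90100/37870 = 2.37919
r = ln(2.37919) / 18 = 0.86676 / 18

r ≈ 4.82% per month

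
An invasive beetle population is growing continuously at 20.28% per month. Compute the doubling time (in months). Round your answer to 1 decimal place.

doubling time = ln(2) / |r| = 0.69315 / 0.2028

doubling time ≈ 3.4 months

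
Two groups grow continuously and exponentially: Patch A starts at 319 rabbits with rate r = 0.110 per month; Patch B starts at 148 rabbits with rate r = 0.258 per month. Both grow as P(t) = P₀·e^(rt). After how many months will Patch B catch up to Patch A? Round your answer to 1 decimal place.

319·e^(0.11t) = 148·e^(0.258t)
319/148 = e^((0.258 − 0.11)t) → ln(2.15541) = 0.148·t
t = 0.76798 / 0.148

t ≈ 5.2 months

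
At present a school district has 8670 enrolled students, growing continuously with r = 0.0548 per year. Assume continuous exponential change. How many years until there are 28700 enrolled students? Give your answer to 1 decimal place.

28700 = 8670 · e^(0.0548·t)
t = ln(28700/8670) / 0.0548 = ln(3.31027) / 0.0548 = 1.19703 / 0.0548

t ≈ 21.8 years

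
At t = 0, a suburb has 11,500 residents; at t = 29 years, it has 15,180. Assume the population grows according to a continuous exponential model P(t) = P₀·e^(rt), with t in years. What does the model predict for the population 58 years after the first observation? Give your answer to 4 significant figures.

r = ln(15180/11500) / 29 ≈ 0.009574 per year
P(58) = 11500 · e^(0.009574·58) = 11500 · 1.7424 ≈ 20037.6

≈ 20,040 residents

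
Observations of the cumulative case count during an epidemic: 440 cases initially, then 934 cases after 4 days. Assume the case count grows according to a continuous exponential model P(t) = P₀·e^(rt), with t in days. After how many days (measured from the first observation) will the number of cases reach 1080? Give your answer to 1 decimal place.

r = ln(934/440) / 4 ≈ 0.188175 per day
t = ln(1080/440) / r = 0.89794 / 0.188175 ≈ 4.772

t ≈ 4.8 days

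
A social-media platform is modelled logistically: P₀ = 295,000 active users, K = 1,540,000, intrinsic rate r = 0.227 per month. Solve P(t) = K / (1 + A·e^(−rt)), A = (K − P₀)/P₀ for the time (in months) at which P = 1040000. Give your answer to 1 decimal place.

A = (1540000 − 295000)/295000 = 4.22034
1040000 = 1540000/(1 + 4.22034·e^(−0.227t)) → 1 + 4.22034·e^(−0.227t) = 1.48077
e^(−0.227t) = 0.113917 → t = ln(8.77831)/0.227 = 2.17228/0.227

t ≈ 9.6 months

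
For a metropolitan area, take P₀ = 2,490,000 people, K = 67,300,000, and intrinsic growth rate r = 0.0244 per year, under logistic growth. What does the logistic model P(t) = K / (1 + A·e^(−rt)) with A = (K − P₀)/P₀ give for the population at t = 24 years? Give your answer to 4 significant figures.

A = (67300000 − 2490000)/2490000 = 26.02811
P(24) = 67300000 / (1 + 26.02811·e^(−0.0244·24)) = 67300000 / (1 + 26.02811·0.556772)
= 67300000 / 15.49172 ≈ 4344257.17

≈ 4,344,000 people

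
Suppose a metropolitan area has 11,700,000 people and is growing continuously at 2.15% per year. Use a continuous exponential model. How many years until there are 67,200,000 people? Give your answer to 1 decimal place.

t ≈ 81.3 years

67200000 = 11700000 · e^(0.0215·t)
t = ln(67200000/11700000) / 0.0215 = ln(5.74359) / 0.0215 = 1.74808 / 0.0215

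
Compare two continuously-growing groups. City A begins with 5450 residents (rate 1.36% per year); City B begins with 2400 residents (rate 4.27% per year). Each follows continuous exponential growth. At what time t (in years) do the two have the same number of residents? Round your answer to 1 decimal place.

t ≈ 28.2 years

5450·e^(0.0136t) = 2400·e^(0.0427t)
5450/2400 = e^((0.0427 − 0.0136)t) → ln(2.27083) = 0.0291·t
t = 0.82015 / 0.0291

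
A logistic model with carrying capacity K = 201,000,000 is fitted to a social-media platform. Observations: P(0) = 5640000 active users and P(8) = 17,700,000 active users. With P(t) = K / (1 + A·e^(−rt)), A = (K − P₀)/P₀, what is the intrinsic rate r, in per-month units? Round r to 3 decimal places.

r ≈ 0.151 per month

A = (201000000 − 5640000)/5640000 = 34.6383
17700000 = 201000000/(1 + 34.6383·e^(−r·8)) → e^(−8r) = (11.35593 − 1)/34.6383 = 0.298973
r = −ln(0.298973)/8 = 1.2074/8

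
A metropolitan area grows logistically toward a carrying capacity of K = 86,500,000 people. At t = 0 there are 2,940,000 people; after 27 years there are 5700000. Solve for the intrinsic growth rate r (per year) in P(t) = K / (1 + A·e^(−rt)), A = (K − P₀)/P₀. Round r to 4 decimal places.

r ≈ 0.0258 per year

A = (86500000 − 2940000)/2940000 = 28.42177
5700000 = 86500000/(1 + 28.42177·e^(−r·27)) → e^(−27r) = (15.17544 − 1)/28.42177 = 0.498753
r = −ln(0.498753)/27 = 0.69564/27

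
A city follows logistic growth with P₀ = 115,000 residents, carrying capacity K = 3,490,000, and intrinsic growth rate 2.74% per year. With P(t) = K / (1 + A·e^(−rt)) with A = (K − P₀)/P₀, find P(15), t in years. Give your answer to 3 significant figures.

A = (3490000 − 115000)/115000 = 29.34783
P(15) = 3490000 / (1 + 29.34783·e^(−0.0274·15)) = 3490000 / (1 + 29.34783·0.662987)
= 3490000 / 20.45723 ≈ 170599.87

≈ 171,000 residents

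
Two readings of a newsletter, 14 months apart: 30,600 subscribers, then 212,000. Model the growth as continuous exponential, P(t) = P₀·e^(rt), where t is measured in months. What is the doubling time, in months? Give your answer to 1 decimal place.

doubling time ≈ 5.0 months

r = ln(212000/30600) / 14 = ln(6.9281) / 14 ≈ 0.138256 per month
doubling time = ln 2 / |r| = 0.69315 / 0.138256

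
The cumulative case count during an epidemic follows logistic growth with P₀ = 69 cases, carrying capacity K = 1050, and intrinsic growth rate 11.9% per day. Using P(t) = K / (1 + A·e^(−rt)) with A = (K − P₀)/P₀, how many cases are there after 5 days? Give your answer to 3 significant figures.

A = (1050 − 69)/69 = 14.21739
P(5) = 1050 / (1 + 14.21739·e^(−0.119·5)) = 1050 / (1 + 14.21739·0.551563)
= 1050 / 8.84178 ≈ 118.75

≈ 119 cases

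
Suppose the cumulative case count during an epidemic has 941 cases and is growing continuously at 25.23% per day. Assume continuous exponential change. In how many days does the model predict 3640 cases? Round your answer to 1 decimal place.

t ≈ 5.4 days

3640 = 941 · e^(0.2523·t)
t = ln(3640/941) / 0.2523 = ln(3.86823) / 0.2523 = 1.3528 / 0.2523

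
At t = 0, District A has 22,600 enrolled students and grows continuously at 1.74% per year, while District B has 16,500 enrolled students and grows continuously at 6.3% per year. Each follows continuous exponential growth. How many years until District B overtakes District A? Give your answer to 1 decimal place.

22600·e^(0.0174t) = 16500·e^(0.063t)
22600/16500 = e^((0.063 − 0.0174)t) → ln(1.3697) = 0.0456·t
t = 0.31459 / 0.0456

t ≈ 6.9 years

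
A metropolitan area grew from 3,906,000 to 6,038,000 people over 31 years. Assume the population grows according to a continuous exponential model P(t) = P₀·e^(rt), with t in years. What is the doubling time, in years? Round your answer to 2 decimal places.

r = ln(6038000/3906000) / 31 = ln(1.54583) / 31 ≈ 0.01405 per year
doubling time = ln 2 / |r| = 0.69315 / 0.01405

doubling time ≈ 49.33 years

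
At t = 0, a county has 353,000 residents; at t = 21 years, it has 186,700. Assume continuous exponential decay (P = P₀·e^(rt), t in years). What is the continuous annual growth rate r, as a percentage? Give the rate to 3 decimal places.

r ≈ -3.033% per year

186700 = 353000 · e^(r·21)
e^(21r) = 186700/353000 = 0.5289
r = ln(0.5289) / 21 = -0.63697 / 21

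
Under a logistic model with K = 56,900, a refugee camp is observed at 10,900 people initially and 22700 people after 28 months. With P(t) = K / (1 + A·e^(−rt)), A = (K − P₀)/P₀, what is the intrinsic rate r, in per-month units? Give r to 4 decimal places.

r ≈ 0.0368 per month

A = (56900 − 10900)/10900 = 4.22018
22700 = 56900/(1 + 4.22018·e^(−r·28)) → e^(−28r) = (2.50661 − 1)/4.22018 = 0.357001
r = −ln(0.357001)/28 = 1.03002/28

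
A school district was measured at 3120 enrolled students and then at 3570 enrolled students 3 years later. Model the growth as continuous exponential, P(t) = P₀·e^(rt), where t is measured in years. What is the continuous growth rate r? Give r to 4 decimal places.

3570 = 3120 · e^(r·3)
e^(3r) = 3570/3120 = 1.14423
r = ln(1.14423) / 3 = 0.13473 / 3

r ≈ 0.0449 per year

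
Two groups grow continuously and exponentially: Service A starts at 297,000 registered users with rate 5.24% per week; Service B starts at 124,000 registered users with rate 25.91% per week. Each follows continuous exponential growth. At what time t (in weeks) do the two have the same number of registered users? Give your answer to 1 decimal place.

297000·e^(0.0524t) = 124000·e^(0.2591t)
297000/124000 = e^((0.2591 − 0.0524)t) → ln(2.39516) = 0.2067·t
t = 0.87345 / 0.2067

t ≈ 4.2 weeks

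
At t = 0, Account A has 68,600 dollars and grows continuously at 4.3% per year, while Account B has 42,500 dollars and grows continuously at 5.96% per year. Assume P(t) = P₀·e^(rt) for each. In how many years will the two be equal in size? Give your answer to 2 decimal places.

68600·e^(0.043t) = 42500·e^(0.0596t)
68600/42500 = e^((0.0596 − 0.043)t) → ln(1.61412) = 0.0166·t
t = 0.47879 / 0.0166

t ≈ 28.84 years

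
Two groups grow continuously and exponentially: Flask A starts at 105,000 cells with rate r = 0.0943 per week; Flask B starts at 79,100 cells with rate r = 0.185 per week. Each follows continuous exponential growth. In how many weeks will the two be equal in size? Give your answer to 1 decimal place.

t ≈ 3.1 weeks

105000·e^(0.0943t) = 79100·e^(0.185t)
105000/79100 = e^((0.185 − 0.0943)t) → ln(1.32743) = 0.0907·t
t = 0.28325 / 0.0907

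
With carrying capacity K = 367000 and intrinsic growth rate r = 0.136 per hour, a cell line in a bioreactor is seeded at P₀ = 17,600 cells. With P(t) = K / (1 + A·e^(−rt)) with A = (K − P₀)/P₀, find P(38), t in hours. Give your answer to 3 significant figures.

A = (367000 − 17600)/17600 = 19.85227
P(38) = 367000 / (1 + 19.85227·e^(−0.136·38)) = 367000 / (1 + 19.85227·0.005696)
= 367000 / 1.11308 ≈ 329716.47

≈ 330,000 cells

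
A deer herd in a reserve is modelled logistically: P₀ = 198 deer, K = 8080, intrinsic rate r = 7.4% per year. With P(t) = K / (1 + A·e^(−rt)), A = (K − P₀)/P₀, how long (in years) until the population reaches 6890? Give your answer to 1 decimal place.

t ≈ 73.5 years

A = (8080 − 198)/198 = 39.80808
6890 = 8080/(1 + 39.80808·e^(−0.074t)) → 1 + 39.80808·e^(−0.074t) = 1.17271
e^(−0.074t) = 0.004339 → t = ln(230.48544)/0.074 = 5.44019/0.074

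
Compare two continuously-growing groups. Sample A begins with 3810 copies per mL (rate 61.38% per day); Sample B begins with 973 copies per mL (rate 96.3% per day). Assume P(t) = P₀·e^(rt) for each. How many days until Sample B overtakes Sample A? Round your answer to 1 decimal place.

t ≈ 3.9 days

3810·e^(0.6138t) = 973·e^(0.963t)
3810/973 = e^((0.963 − 0.6138)t) → ln(3.91572) = 0.3492·t
t = 1.365 / 0.3492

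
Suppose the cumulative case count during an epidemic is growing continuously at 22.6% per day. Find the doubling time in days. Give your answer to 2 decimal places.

doubling time ≈ 3.07 days

doubling time = ln(2) / |r| = 0.69315 / 0.226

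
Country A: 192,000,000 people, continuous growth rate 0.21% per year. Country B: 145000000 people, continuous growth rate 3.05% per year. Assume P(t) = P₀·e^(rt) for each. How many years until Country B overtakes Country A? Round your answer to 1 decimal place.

t ≈ 9.9 years

192000000·e^(0.0021t) = 145000000·e^(0.0305t)
192000000/145000000 = e^((0.0305 − 0.0021)t) → ln(1.32414) = 0.0284·t
t = 0.28076 / 0.0284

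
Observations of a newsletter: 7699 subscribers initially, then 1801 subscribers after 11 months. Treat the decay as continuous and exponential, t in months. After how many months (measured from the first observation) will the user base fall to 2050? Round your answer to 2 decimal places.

r = ln(1801/7699) / 11 ≈ -0.132068 per month
t = ln(2050/7699) / r = -1.32325 / -0.132068 ≈ 10.019

t ≈ 10.02 months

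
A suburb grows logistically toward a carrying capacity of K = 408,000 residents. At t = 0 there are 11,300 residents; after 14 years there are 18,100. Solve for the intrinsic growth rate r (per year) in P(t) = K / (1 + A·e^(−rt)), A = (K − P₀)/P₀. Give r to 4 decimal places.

A = (408000 − 11300)/11300 = 35.10619
18100 = 408000/(1 + 35.10619·e^(−r·14)) → e^(−14r) = (22.54144 − 1)/35.10619 = 0.613608
r = −ln(0.613608)/14 = 0.4884/14

r ≈ 0.0349 per year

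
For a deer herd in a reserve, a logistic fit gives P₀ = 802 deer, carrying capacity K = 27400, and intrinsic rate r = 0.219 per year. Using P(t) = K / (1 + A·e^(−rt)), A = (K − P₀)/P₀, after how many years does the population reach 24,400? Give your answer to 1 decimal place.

A = (27400 − 802)/802 = 33.16459
24400 = 27400/(1 + 33.16459·e^(−0.219t)) → 1 + 33.16459·e^(−0.219t) = 1.12295
e^(−0.219t) = 0.003707 → t = ln(269.73865)/0.219 = 5.59745/0.219

t ≈ 25.6 years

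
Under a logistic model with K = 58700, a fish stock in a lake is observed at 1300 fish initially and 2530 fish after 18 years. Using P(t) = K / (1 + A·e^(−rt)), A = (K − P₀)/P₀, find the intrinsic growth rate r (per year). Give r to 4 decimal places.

r ≈ 0.0382 per year

A = (58700 − 1300)/1300 = 44.15385
2530 = 58700/(1 + 44.15385·e^(−r·18)) → e^(−18r) = (23.20158 − 1)/44.15385 = 0.502823
r = −ln(0.502823)/18 = 0.68752/18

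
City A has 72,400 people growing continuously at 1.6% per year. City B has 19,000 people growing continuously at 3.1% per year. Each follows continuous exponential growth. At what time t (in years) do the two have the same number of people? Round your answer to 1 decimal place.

72400·e^(0.016t) = 19000·e^(0.031t)
72400/19000 = e^((0.031 − 0.016)t) → ln(3.81053) = 0.015·t
t = 1.33777 / 0.015

t ≈ 89.2 years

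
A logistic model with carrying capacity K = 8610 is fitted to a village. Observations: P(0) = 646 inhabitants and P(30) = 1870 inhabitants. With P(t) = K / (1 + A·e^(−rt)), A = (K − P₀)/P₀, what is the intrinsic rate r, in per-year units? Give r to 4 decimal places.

r ≈ 0.0410 per year

A = (8610 − 646)/646 = 12.32817
1870 = 8610/(1 + 12.32817·e^(−r·30)) → e^(−30r) = (4.60428 − 1)/12.32817 = 0.292361
r = −ln(0.292361)/30 = 1.22977/30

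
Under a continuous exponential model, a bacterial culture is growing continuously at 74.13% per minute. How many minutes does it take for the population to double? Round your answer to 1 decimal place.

doubling time ≈ 0.9 minutes

doubling time = ln(2) / |r| = 0.69315 / 0.7413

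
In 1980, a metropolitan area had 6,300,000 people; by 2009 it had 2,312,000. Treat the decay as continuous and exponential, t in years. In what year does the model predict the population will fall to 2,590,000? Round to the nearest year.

r = ln(2312000/6300000) / 29 = -1.00244/29 ≈ -0.034567 per year
t = ln(2590000/6300000) / r = -0.88889/-0.034567 ≈ 25.72 years after 1980

year 2006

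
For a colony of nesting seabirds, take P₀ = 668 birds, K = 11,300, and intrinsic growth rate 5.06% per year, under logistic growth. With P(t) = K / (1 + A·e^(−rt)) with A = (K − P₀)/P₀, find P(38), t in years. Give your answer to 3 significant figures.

≈ 3,400 birds

A = (11300 − 668)/668 = 15.91617
P(38) = 11300 / (1 + 15.91617·e^(−0.0506·38)) = 11300 / (1 + 15.91617·0.146197)
= 11300 / 3.3269 ≈ 3396.56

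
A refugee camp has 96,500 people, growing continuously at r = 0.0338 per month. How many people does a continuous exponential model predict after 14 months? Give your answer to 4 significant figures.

P(14) = 96500 · e^(0.0338·14) = 96500 · e^(0.4732)
= 96500 · 1.60512 ≈ 154894.31

≈ 154,900 people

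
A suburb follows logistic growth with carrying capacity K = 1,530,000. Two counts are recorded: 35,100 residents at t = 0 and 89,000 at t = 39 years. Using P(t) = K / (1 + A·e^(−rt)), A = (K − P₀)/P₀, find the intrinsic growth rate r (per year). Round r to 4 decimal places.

r ≈ 0.0248 per year

A = (1530000 − 35100)/35100 = 42.58974
89000 = 1530000/(1 + 42.58974·e^(−r·39)) → e^(−39r) = (17.19101 − 1)/42.58974 = 0.380162
r = −ln(0.380162)/39 = 0.96716/39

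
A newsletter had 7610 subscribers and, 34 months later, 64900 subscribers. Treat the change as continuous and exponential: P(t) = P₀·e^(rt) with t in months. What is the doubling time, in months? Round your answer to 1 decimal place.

r = ln(64900/7610) / 34 = ln(8.52825) / 34 ≈ 0.063041 per month
doubling time = ln 2 / |r| = 0.69315 / 0.063041

doubling time ≈ 11.0 months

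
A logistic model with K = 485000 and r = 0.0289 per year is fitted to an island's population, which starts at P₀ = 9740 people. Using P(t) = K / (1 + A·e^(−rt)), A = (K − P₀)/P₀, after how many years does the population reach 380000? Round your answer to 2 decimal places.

A = (485000 − 9740)/9740 = 48.79466
380000 = 485000/(1 + 48.79466·e^(−0.0289t)) → 1 + 48.79466·e^(−0.0289t) = 1.27632
e^(−0.0289t) = 0.005663 → t = ln(176.5902)/0.0289 = 5.17383/0.0289

t ≈ 179.03 years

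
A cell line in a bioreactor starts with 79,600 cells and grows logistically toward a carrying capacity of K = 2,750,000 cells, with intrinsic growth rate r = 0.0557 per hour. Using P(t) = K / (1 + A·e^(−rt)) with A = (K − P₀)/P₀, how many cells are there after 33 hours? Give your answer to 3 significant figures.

A = (2750000 − 79600)/79600 = 33.54774
P(33) = 2750000 / (1 + 33.54774·e^(−0.0557·33)) = 2750000 / (1 + 33.54774·0.159119)
= 2750000 / 6.3381 ≈ 433884.09

≈ 434,000 cells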